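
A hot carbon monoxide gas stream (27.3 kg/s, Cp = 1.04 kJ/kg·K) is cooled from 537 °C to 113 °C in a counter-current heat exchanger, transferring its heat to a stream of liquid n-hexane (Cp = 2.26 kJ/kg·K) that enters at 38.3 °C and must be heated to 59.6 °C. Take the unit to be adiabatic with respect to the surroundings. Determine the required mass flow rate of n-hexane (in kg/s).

ṁ_c = 250 kg/s

Heat released by hot stream: Q = 27.3 × 1.04 × (537 − 113) = 12038 kJ/s
Energy balance on cold side (adiabatic exchanger): Q = ṁ_c·Cp_c·(T_c,out − T_c,in)
ṁ_c = 12038 / [2.26 × (59.6 − 38.3)] = 250.08 kg/s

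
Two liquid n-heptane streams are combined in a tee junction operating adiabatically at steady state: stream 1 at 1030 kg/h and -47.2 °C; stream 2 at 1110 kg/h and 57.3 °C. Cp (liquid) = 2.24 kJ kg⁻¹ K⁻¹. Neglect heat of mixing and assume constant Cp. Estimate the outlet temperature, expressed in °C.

T_out = 7.00 °C

No heat crosses the boundary, so H_out = H_in.
Σ ṁᵢCp,ᵢTᵢ = 1030×2.24×-47.2 + 1110×2.24×57.3 = 33571
Σ ṁᵢCp,ᵢ = 1030×2.24 + 1110×2.24 = 4793.6
T_out = 33571 / 4793.6 = 7.0033 °C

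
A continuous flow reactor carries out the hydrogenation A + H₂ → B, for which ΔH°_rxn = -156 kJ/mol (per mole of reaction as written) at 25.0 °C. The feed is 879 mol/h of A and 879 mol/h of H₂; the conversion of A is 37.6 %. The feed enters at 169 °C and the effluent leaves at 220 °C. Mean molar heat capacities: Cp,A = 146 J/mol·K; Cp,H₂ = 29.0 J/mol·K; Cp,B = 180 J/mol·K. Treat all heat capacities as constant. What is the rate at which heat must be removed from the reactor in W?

Q_out = 12100 W

Extent of reaction ξ = 0.376 × 879 = 330.5 mol/h
Reaction term: ξ·ΔH°_rxn = 330.5 × -156 = -51559 kJ/h
Sensible, feed 169→25 °C: -22151 kJ/h
Outlet flows (mol/h): A 548.5, H₂ 548.5, B 330.5
Sensible, products 25→220 °C: 30318 kJ/h
Q = ΔH = -43391 kJ/h = -12.053 kW
Heat removed = 12053 W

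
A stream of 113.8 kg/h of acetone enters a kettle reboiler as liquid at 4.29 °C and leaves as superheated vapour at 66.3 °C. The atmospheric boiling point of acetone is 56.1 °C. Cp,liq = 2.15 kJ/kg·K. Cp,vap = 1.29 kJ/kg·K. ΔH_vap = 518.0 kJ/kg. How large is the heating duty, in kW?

Q = 20.3 kW

liquid 4.29→56.1 °C: 111.39 kJ/kg
vaporisation at 56.1 °C: 518 kJ/kg
vapour 56.1→66.3 °C: 13.158 kJ/kg
Δh = 111.39 + 518 + 13.158 = 642.55 kJ/kg
Q = ṁ·Δh = 113.8 kg/h × 642.55 kJ/kg = 73122 kJ/h
|Q| = 20.312 kW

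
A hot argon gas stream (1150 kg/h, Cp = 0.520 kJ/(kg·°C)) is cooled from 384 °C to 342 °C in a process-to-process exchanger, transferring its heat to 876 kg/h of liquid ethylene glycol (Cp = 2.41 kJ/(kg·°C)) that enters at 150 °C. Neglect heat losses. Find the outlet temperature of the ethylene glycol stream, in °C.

Heat released by hot stream: Q = 1150 × 0.520 × (384 − 342) = 25116 kJ/h
Energy balance on cold side (adiabatic exchanger): Q = ṁ_c·Cp_c·(T_c,out − T_c,in)
T_c,out = 150 + 25116/(876 × 2.41) = 161.9 °C

T_c,out = 162 °C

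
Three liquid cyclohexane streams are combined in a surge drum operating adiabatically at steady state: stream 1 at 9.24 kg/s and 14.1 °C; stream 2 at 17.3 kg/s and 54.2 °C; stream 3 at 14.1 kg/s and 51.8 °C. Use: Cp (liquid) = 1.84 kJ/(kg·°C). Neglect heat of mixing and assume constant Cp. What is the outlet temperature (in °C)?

T_out = 44.3 °C

Energy balance with Q = 0: Σ ṁᵢCp,ᵢ(T_out − Tᵢ) = 0
T_out = Σ ṁᵢCp,ᵢTᵢ / Σ ṁᵢCp,ᵢ
      = 3308.9 / 74.778 = 44.25 °C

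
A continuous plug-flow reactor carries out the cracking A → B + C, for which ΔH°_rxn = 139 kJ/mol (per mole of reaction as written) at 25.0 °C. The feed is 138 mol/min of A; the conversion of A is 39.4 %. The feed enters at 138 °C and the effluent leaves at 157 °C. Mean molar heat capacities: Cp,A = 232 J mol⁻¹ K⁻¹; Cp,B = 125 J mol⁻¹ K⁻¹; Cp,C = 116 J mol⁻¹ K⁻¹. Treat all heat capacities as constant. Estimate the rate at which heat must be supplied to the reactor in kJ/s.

Extent of reaction ξ = 0.394 × 138 = 54.372 mol/min
Reaction term: ξ·ΔH°_rxn = 54.372 × 139 = 7557.7 kJ/min
Sensible, feed 138→25 °C: -3617.8 kJ/min
Outlet flows (mol/min): A 83.628, B 54.372, C 54.372
Sensible, products 25→157 °C: 4290.7 kJ/min
Q = ΔH = 8230.6 kJ/min = 137.18 kW
Heat supplied = 137.18 kJ/s

Q_in = 137 kJ/s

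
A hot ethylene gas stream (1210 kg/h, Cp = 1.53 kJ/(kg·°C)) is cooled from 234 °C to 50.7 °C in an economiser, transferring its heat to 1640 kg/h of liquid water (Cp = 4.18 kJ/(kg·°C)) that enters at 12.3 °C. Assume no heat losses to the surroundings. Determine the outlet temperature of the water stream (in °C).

Heat released by hot stream: Q = 1210 × 1.53 × (234 − 50.7) = 339340 kJ/h
Energy balance on cold side (adiabatic exchanger): Q = ṁ_c·Cp_c·(T_c,out − T_c,in)
T_c,out = 12.3 + 339340/(1640 × 4.18) = 61.802 °C

T_c,out = 61.8 °C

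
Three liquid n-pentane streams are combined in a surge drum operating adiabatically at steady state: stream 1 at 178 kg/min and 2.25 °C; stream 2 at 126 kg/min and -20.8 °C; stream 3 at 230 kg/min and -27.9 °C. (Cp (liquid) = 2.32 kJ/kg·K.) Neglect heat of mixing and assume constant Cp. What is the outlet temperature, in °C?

Energy balance with Q = 0: Σ ṁᵢCp,ᵢ(T_out − Tᵢ) = 0
Σ ṁᵢCp,ᵢTᵢ = 178×2.32×2.25 + 126×2.32×-20.8 + 230×2.32×-27.9 = -20039
Σ ṁᵢCp,ᵢ = 178×2.32 + 126×2.32 + 230×2.32 = 1238.9
T_out = -20039 / 1238.9 = -16.175 °C

T_out = -16.2 °C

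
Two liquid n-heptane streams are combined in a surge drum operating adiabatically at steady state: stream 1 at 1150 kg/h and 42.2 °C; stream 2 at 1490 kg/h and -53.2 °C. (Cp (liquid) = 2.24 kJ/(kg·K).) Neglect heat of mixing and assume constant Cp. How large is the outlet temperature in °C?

T_out = -11.6 °C

No heat crosses the boundary, so H_out = H_in.
Σ ṁᵢCp,ᵢTᵢ = 1150×2.24×42.2 + 1490×2.24×-53.2 = -68853
Σ ṁᵢCp,ᵢ = 1150×2.24 + 1490×2.24 = 5913.6
T_out = -68853 / 5913.6 = -11.643 °C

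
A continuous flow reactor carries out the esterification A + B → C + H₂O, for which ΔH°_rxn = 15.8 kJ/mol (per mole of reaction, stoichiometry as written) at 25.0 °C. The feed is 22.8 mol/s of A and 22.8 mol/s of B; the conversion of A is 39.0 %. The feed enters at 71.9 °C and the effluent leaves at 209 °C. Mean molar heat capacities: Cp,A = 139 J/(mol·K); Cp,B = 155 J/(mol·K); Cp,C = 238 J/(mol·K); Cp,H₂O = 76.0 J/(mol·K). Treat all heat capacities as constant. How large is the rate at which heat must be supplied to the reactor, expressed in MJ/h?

Extent of reaction ξ = 0.390 × 22.8 = 8.892 mol/s
Reaction term: ξ·ΔH°_rxn = 8.892 × 15.8 = 140.49 kJ/s
Sensible, feed 71.9→25 °C: -314.38 kJ/s
Outlet flows (mol/s): A 13.908, B 13.908, C 8.892, H₂O 8.892
Sensible, products 25→209 °C: 1266.1 kJ/s
Q = ΔH = 1092.2 kJ/s = 1092.2 kW
Heat supplied = 3932 MJ/h

Q_in = 3930 MJ/h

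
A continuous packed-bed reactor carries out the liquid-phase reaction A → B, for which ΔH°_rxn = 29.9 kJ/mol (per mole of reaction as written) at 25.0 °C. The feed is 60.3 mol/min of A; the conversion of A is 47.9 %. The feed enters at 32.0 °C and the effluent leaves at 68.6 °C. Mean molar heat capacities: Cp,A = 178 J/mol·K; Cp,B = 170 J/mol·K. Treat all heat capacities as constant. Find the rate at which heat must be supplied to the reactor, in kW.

Q_in = 20.8 kW

Extent of reaction ξ = 0.479 × 60.3 = 28.884 mol/min
Reaction term: ξ·ΔH°_rxn = 28.884 × 29.9 = 863.62 kJ/min
Sensible, feed 32.0→25 °C: -75.134 kJ/min
Outlet flows (mol/min): A 31.416, B 28.884
Sensible, products 25→68.6 °C: 457.9 kJ/min
Q = ΔH = 1246.4 kJ/min = 20.773 kW
Heat supplied = 20.773 kW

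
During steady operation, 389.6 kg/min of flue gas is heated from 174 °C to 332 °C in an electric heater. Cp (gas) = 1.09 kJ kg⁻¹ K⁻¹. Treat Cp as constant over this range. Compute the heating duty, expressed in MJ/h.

Q = 4030 MJ/h

Q = ṁ·Cp·ΔT = 389.6 × 1.09 × (332 − 174) = 67097 kJ/min
Converting: 67097 / 60 s = 1118.3 kW
Heating duty = 4025.8 MJ/h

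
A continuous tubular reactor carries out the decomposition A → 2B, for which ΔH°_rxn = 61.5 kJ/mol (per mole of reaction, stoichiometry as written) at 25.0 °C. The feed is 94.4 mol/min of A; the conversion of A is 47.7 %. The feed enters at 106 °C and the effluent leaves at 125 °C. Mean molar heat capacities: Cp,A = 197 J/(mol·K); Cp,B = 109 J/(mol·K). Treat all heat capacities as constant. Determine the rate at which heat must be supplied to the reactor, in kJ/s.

Extent of reaction ξ = 0.477 × 94.4 = 45.029 mol/min
Reaction term: ξ·ΔH°_rxn = 45.029 × 61.5 = 2769.3 kJ/min
Sensible, feed 106→25 °C: -1506.3 kJ/min
Outlet flows (mol/min): A 49.371, B 90.058
Sensible, products 25→125 °C: 1954.2 kJ/min
Q = ΔH = 3217.2 kJ/min = 53.62 kW
Heat supplied = 53.62 kJ/s

Q_in = 53.6 kJ/s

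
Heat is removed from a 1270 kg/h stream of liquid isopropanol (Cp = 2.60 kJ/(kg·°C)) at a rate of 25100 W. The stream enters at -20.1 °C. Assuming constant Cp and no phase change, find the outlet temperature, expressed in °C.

T_out = -47.5 °C

Q = 25100 W = 90360 kJ/h
ΔT = Q/(ṁ·Cp) = 90360/(1270×2.60) = 27.365 K
T_out = -20.1 − 27.365 = -47.465 °C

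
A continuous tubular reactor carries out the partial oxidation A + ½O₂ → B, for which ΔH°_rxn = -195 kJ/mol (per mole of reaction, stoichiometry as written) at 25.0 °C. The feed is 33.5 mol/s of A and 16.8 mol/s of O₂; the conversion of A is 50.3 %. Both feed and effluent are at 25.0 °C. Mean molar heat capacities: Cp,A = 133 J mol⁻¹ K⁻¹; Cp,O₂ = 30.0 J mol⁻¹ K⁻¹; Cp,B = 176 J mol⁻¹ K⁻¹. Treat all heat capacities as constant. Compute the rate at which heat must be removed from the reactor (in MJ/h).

Extent of reaction ξ = 0.503 × 33.5 = 16.851 mol/s
Reaction term: ξ·ΔH°_rxn = 16.851 × -195 = -3285.8 kJ/s
Q = ΔH = -3285.8 kJ/s = -3285.8 kW
Heat removed = 11829 MJ/h

Q_out = 11800 MJ/h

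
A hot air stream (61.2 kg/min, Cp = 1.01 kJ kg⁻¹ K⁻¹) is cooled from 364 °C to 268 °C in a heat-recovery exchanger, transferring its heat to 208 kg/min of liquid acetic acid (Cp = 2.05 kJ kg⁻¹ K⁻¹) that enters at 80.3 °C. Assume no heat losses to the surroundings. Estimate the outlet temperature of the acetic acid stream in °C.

Heat released by hot stream: Q = 61.2 × 1.01 × (364 − 268) = 5934 kJ/min
Energy balance on cold side (adiabatic exchanger): Q = ṁ_c·Cp_c·(T_c,out − T_c,in)
T_c,out = 80.3 + 5934/(208 × 2.05) = 94.216 °C

T_c,out = 94.2 °C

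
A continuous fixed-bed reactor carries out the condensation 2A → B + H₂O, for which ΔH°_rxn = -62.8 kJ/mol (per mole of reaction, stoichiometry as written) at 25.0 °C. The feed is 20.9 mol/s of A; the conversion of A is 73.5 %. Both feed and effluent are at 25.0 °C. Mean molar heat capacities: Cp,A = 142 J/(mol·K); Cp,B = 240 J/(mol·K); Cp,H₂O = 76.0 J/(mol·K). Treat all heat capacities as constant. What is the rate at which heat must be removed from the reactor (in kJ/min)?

Extent of reaction ξ = 0.735 × 20.9 / 2 = 7.6807 mol/s
Reaction term: ξ·ΔH°_rxn = 7.6807 × -62.8 = -482.35 kJ/s
Q = ΔH = -482.35 kJ/s = -482.35 kW
Heat removed = 28941 kJ/min

Q_out = 28900 kJ/min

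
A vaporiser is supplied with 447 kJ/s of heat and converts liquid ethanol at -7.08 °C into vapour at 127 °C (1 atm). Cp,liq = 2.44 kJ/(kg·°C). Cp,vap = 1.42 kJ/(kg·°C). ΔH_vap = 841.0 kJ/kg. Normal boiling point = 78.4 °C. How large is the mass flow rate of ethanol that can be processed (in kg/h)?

Δh = 2.44×(78.4−-7.08) + 841.0 + 1.42×(127−78.4) = 1118.6 kJ/kg
Q = 447 kJ/s = 447 kJ/s = 1.6092e+06 kJ/h
ṁ = Q/Δh = 1.6092e+06 / 1118.6 = 1438.6 kg/h

ṁ = 1440 kg/h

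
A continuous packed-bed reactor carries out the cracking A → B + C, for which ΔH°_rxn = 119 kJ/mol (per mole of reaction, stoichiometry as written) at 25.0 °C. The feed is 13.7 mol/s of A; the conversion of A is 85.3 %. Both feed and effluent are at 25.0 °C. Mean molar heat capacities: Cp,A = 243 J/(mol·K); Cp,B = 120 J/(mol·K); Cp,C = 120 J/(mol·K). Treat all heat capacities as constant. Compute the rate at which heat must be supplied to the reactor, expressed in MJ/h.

Q_in = 5010 MJ/h

Extent of reaction ξ = 0.853 × 13.7 = 11.686 mol/s
Reaction term: ξ·ΔH°_rxn = 11.686 × 119 = 1390.6 kJ/s
Q = ΔH = 1390.6 kJ/s = 1390.6 kW
Heat supplied = 5006.3 MJ/h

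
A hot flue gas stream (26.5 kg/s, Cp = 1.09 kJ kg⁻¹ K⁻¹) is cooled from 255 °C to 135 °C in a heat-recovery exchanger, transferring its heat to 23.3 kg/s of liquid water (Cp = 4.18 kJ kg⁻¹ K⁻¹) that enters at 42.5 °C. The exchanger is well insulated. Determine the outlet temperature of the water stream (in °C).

Heat released by hot stream: Q = 26.5 × 1.09 × (255 − 135) = 3466.2 kJ/s
Energy balance on cold side (adiabatic exchanger): Q = ṁ_c·Cp_c·(T_c,out − T_c,in)
T_c,out = 42.5 + 3466.2/(23.3 × 4.18) = 78.089 °C

T_c,out = 78.1 °C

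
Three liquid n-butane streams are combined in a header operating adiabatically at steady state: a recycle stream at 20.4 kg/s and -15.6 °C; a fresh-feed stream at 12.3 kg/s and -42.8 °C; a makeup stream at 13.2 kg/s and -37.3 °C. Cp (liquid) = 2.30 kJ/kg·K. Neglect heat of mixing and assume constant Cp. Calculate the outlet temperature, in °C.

T_out = -29.1 °C

Adiabatic, steady state ⇒ Σ ṁᵢCp,ᵢ(T_out − Tᵢ) = 0
T_out = Σ ṁᵢCp,ᵢTᵢ / Σ ṁᵢCp,ᵢ
      = -3075.2 / 105.57 = -29.129 °C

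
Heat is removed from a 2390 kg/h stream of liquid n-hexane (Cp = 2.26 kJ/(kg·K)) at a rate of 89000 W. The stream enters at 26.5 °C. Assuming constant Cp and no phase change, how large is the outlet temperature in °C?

Q = 89000 W = 320400 kJ/h
ΔT = Q/(ṁ·Cp) = 320400/(2390×2.26) = 59.318 K
T_out = 26.5 − 59.318 = -32.818 °C

T_out = -32.8 °C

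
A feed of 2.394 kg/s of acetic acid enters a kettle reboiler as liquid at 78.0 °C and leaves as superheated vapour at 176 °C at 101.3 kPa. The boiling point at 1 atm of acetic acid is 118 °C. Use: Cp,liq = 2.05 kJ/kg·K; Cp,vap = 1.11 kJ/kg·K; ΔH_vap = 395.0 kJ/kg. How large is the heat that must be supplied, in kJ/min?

liquid 78.0→118 °C: 82 kJ/kg
vaporisation at 118 °C: 395 kJ/kg
vapour 118→176 °C: 64.38 kJ/kg
Δh = 82 + 395 + 64.38 = 541.38 kJ/kg
Q = ṁ·Δh = 2.394 kg/s × 541.38 kJ/kg = 1296.1 kJ/s
|Q| = 1296.1 kW = 77764 kJ/min

Q = 77800 kJ/min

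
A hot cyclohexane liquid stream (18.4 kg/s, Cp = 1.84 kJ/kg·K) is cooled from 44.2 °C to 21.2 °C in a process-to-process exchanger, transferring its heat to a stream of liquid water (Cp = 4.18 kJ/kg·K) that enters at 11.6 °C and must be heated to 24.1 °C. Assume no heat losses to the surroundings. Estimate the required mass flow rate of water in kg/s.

ṁ_c = 14.9 kg/s

Heat released by hot stream: Q = 18.4 × 1.84 × (44.2 − 21.2) = 778.69 kJ/s
Energy balance on cold side (adiabatic exchanger): Q = ṁ_c·Cp_c·(T_c,out − T_c,in)
ṁ_c = 778.69 / [4.18 × (24.1 − 11.6)] = 14.903 kg/s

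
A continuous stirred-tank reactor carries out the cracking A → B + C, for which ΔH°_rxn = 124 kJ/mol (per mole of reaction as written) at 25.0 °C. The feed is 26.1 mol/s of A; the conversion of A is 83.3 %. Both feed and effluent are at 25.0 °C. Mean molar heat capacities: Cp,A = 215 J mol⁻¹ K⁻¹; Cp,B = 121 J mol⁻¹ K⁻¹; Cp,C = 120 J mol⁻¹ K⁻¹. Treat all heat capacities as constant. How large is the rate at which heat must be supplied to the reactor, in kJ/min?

Extent of reaction ξ = 0.833 × 26.1 = 21.741 mol/s
Reaction term: ξ·ΔH°_rxn = 21.741 × 124 = 2695.9 kJ/s
Q = ΔH = 2695.9 kJ/s = 2695.9 kW
Heat supplied = 161760 kJ/min

Q_in = 162000 kJ/min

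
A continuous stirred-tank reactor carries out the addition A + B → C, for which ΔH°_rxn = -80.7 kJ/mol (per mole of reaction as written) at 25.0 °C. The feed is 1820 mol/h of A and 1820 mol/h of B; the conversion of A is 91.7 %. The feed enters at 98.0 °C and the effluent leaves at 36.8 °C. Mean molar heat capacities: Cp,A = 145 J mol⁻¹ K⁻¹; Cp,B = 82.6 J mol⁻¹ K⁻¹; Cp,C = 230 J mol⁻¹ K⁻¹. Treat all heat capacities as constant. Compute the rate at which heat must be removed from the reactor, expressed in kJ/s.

Q_out = 44.4 kJ/s

Extent of reaction ξ = 0.917 × 1820 = 1668.9 mol/h
Reaction term: ξ·ΔH°_rxn = 1668.9 × -80.7 = -134680 kJ/h
Sensible, feed 98.0→25 °C: -30239 kJ/h
Outlet flows (mol/h): A 151.06, B 151.06, C 1668.9
Sensible, products 25→36.8 °C: 4935.2 kJ/h
Q = ΔH = -159990 kJ/h = -44.441 kW
Heat removed = 44.441 kJ/s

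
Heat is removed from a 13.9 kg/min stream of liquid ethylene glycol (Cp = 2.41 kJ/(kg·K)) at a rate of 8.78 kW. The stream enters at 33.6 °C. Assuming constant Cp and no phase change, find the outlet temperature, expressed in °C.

Q = 8.78 kW = 526.8 kJ/min
ΔT = Q/(ṁ·Cp) = 526.8/(13.9×2.41) = 15.726 K
T_out = 33.6 − 15.726 = 17.874 °C

T_out = 17.9 °C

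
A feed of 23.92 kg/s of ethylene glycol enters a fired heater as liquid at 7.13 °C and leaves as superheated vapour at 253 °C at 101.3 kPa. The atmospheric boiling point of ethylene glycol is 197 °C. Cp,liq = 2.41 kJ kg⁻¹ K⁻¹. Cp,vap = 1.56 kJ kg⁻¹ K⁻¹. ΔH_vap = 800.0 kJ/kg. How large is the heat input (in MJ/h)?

Q = 116000 MJ/h

liquid 7.13→197 °C: 457.59 kJ/kg
vaporisation at 197 °C: 800 kJ/kg
vapour 197→253 °C: 87.36 kJ/kg
Δh = 457.59 + 800 + 87.36 = 1344.9 kJ/kg
Q = ṁ·Δh = 23.92 kg/s × 1344.9 kJ/kg = 32171 kJ/s
|Q| = 32171 kW = 115820 MJ/h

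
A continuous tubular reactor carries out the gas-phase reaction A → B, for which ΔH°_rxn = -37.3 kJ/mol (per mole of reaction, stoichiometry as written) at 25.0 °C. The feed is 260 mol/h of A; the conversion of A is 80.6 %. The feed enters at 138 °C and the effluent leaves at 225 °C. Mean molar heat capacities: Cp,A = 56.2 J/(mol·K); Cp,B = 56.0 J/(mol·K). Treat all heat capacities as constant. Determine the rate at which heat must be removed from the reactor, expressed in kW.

Extent of reaction ξ = 0.806 × 260 = 209.56 mol/h
Reaction term: ξ·ΔH°_rxn = 209.56 × -37.3 = -7816.6 kJ/h
Sensible, feed 138→25 °C: -1651.2 kJ/h
Outlet flows (mol/h): A 50.44, B 209.56
Sensible, products 25→225 °C: 2914 kJ/h
Q = ΔH = -6553.7 kJ/h = -1.8205 kW
Heat removed = 1.8205 kW

Q_out = 1.82 kW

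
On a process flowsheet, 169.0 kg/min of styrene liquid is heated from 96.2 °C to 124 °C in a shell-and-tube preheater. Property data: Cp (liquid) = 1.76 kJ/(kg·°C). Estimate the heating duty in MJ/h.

Q = ṁ·Cp·ΔT = 169.0 × 1.76 × (124 − 96.2) = 8268.8 kJ/min
Converting: 8268.8 / 60 s = 137.81 kW
Heating duty = 496.13 MJ/h

Q = 496 MJ/h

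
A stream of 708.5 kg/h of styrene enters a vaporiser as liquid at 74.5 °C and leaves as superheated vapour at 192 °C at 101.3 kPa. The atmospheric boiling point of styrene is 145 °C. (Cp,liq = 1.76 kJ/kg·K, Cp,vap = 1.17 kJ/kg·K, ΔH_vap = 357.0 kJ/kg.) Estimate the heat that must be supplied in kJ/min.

Q = 6330 kJ/min

liquid 74.5→145 °C: 124.08 kJ/kg
vaporisation at 145 °C: 357 kJ/kg
vapour 145→192 °C: 54.99 kJ/kg
Δh = 124.08 + 357 + 54.99 = 536.07 kJ/kg
Q = ṁ·Δh = 708.5 kg/h × 536.07 kJ/kg = 379810 kJ/h
|Q| = 105.5 kW = 6330.1 kJ/min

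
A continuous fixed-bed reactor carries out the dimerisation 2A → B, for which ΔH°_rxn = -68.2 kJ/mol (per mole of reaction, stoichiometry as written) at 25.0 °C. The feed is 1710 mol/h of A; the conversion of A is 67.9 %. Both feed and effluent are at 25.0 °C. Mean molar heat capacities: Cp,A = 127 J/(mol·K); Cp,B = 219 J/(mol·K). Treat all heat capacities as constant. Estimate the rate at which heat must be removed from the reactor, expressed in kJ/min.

Extent of reaction ξ = 0.679 × 1710 / 2 = 580.55 mol/h
Reaction term: ξ·ΔH°_rxn = 580.55 × -68.2 = -39593 kJ/h
Q = ΔH = -39593 kJ/h = -10.998 kW
Heat removed = 659.89 kJ/min

Q_out = 660 kJ/min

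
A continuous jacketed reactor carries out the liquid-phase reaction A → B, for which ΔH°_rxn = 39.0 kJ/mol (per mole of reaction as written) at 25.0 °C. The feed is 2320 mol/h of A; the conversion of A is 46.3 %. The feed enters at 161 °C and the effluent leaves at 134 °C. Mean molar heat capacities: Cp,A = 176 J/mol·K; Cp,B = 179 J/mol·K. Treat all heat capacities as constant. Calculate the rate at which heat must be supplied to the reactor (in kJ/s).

Extent of reaction ξ = 0.463 × 2320 = 1074.2 mol/h
Reaction term: ξ·ΔH°_rxn = 1074.2 × 39.0 = 41892 kJ/h
Sensible, feed 161→25 °C: -55532 kJ/h
Outlet flows (mol/h): A 1245.8, B 1074.2
Sensible, products 25→134 °C: 44858 kJ/h
Q = ΔH = 31219 kJ/h = 8.6719 kW
Heat supplied = 8.6719 kJ/s

Q_in = 8.67 kJ/s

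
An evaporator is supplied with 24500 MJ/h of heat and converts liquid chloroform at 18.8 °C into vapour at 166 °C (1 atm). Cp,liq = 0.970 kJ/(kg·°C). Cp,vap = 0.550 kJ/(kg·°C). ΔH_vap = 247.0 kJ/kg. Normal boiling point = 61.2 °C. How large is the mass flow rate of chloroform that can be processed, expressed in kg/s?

ṁ = 19.7 kg/s

Δh = 0.970×(61.2−18.8) + 247.0 + 0.550×(166−61.2) = 345.77 kJ/kg
Q = 24500 MJ/h = 6805.6 kJ/s = 6805.6 kJ/s
ṁ = Q/Δh = 6805.6 / 345.77 = 19.682 kg/s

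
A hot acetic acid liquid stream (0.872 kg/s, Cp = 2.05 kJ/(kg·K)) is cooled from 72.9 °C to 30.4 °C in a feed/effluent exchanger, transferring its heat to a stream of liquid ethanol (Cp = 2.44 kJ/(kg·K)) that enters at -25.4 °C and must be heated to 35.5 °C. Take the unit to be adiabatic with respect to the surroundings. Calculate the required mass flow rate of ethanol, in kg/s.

Heat released by hot stream: Q = 0.872 × 2.05 × (72.9 − 30.4) = 75.973 kJ/s
Energy balance on cold side (adiabatic exchanger): Q = ṁ_c·Cp_c·(T_c,out − T_c,in)
ṁ_c = 75.973 / [2.44 × (35.5 − -25.4)] = 0.51127 kg/s

ṁ_c = 0.511 kg/s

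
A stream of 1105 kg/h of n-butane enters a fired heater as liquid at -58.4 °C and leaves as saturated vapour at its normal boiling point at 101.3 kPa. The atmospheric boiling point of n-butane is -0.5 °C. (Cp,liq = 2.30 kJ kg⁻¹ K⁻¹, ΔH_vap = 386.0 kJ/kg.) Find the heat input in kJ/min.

Q = 9560 kJ/min

liquid -58.4→-0.5 °C: 133.17 kJ/kg
vaporisation at -0.5 °C: 386 kJ/kg
Δh = 133.17 + 386 = 519.17 kJ/kg
Q = ṁ·Δh = 1105 kg/h × 519.17 kJ/kg = 573680 kJ/h
|Q| = 159.36 kW = 9561.4 kJ/min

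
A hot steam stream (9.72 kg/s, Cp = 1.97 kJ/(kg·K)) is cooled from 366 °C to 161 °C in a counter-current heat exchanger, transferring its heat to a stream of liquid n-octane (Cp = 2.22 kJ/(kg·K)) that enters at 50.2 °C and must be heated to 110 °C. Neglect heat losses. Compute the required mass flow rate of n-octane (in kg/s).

Heat released by hot stream: Q = 9.72 × 1.97 × (366 − 161) = 3925.4 kJ/s
Energy balance on cold side (adiabatic exchanger): Q = ṁ_c·Cp_c·(T_c,out − T_c,in)
ṁ_c = 3925.4 / [2.22 × (110 − 50.2)] = 29.569 kg/s

ṁ_c = 29.6 kg/s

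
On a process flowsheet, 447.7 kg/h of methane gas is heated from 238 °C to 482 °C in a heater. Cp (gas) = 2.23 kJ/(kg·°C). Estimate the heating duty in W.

Q = 67700 W

Q = ṁ·Cp·ΔT = 447.7 × 2.23 × (482 − 238) = 243600 kJ/h
Converting: 243600 / 3600 s = 67.667 kW
Heating duty = 67667 W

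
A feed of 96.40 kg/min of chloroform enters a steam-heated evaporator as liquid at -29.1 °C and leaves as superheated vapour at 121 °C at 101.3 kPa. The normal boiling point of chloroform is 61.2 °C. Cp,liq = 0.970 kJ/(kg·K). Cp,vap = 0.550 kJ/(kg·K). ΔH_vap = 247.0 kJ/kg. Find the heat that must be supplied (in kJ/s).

liquid -29.1→61.2 °C: 87.591 kJ/kg
vaporisation at 61.2 °C: 247 kJ/kg
vapour 61.2→121 °C: 32.89 kJ/kg
Δh = 87.591 + 247 + 32.89 = 367.48 kJ/kg
Q = ṁ·Δh = 96.40 kg/min × 367.48 kJ/kg = 35425 kJ/min
|Q| = 590.42 kW

Q = 590 kJ/s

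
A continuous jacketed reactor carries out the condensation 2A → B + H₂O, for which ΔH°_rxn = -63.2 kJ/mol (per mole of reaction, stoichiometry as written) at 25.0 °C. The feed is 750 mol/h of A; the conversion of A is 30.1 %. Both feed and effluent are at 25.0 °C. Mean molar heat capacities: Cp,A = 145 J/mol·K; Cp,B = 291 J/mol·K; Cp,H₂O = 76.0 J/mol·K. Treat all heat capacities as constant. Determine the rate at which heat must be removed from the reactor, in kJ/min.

Extent of reaction ξ = 0.301 × 750 / 2 = 112.88 mol/h
Reaction term: ξ·ΔH°_rxn = 112.88 × -63.2 = -7133.7 kJ/h
Q = ΔH = -7133.7 kJ/h = -1.9816 kW
Heat removed = 118.9 kJ/min

Q_out = 119 kJ/min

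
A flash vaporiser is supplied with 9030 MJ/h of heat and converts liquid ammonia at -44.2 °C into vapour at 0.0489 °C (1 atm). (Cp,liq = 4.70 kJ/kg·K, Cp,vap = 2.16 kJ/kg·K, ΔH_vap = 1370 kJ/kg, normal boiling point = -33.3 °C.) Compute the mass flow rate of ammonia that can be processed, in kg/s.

ṁ = 1.68 kg/s

Δh = 4.70×(-33.3−-44.2) + 1370 + 2.16×(0.0489−-33.3) = 1493.3 kJ/kg
Q = 9030 MJ/h = 2508.3 kJ/s = 2508.3 kJ/s
ṁ = Q/Δh = 2508.3 / 1493.3 = 1.6798 kg/s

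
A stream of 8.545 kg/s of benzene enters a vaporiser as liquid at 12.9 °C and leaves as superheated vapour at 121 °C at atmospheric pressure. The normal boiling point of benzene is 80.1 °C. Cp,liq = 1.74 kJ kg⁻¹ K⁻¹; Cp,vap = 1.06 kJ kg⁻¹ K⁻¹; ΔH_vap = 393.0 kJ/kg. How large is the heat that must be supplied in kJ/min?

Q = 284000 kJ/min

liquid 12.9→80.1 °C: 116.93 kJ/kg
vaporisation at 80.1 °C: 393 kJ/kg
vapour 80.1→121 °C: 43.354 kJ/kg
Δh = 116.93 + 393 + 43.354 = 553.28 kJ/kg
Q = ṁ·Δh = 8.545 kg/s × 553.28 kJ/kg = 4727.8 kJ/s
|Q| = 4727.8 kW = 283670 kJ/min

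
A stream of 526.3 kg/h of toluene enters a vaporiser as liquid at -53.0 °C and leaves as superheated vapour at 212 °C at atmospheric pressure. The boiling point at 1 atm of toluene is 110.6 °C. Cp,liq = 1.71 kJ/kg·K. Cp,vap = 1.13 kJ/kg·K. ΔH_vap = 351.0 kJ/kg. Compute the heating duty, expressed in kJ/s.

Q = 109 kJ/s

liquid -53.0→110.6 °C: 279.76 kJ/kg
vaporisation at 110.6 °C: 351 kJ/kg
vapour 110.6→212 °C: 114.58 kJ/kg
Δh = 279.76 + 351 + 114.58 = 745.34 kJ/kg
Q = ṁ·Δh = 526.3 kg/h × 745.34 kJ/kg = 392270 kJ/h
|Q| = 108.96 kW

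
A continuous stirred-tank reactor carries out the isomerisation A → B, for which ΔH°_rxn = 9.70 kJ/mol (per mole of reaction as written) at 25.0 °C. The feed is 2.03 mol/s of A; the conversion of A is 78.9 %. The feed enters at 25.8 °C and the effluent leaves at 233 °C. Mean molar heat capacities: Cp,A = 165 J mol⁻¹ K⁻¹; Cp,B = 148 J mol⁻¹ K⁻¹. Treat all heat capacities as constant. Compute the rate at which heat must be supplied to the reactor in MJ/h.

Q_in = 285 MJ/h

Extent of reaction ξ = 0.789 × 2.03 = 1.6017 mol/s
Reaction term: ξ·ΔH°_rxn = 1.6017 × 9.70 = 15.536 kJ/s
Sensible, feed 25.8→25 °C: -0.26796 kJ/s
Outlet flows (mol/s): A 0.42833, B 1.6017
Sensible, products 25→233 °C: 64.006 kJ/s
Q = ΔH = 79.274 kJ/s = 79.274 kW
Heat supplied = 285.39 MJ/h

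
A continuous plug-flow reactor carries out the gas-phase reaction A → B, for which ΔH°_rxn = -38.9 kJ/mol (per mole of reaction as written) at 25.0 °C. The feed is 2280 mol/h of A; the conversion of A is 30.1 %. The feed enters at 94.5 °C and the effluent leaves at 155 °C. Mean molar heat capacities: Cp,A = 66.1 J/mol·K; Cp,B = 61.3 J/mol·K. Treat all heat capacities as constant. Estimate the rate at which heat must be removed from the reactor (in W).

Q_out = 5000 W

Extent of reaction ξ = 0.301 × 2280 = 686.28 mol/h
Reaction term: ξ·ΔH°_rxn = 686.28 × -38.9 = -26696 kJ/h
Sensible, feed 94.5→25 °C: -10474 kJ/h
Outlet flows (mol/h): A 1593.7, B 686.28
Sensible, products 25→155 °C: 19164 kJ/h
Q = ΔH = -18007 kJ/h = -5.0019 kW
Heat removed = 5001.9 W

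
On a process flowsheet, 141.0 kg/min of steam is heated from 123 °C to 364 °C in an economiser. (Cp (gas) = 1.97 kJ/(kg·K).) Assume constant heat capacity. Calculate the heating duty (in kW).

Q = 1120 kW

Q = ṁ·Cp·ΔT = 141.0 × 1.97 × (364 − 123) = 66943 kJ/min
Converting: 66943 / 60 s = 1115.7 kW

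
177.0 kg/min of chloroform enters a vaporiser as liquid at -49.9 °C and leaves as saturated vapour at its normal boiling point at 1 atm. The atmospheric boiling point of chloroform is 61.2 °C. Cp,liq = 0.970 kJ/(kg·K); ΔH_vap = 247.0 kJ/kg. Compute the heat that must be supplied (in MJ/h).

Q = 3770 MJ/h

liquid -49.9→61.2 °C: 107.77 kJ/kg
vaporisation at 61.2 °C: 247 kJ/kg
Δh = 107.77 + 247 = 354.77 kJ/kg
Q = ṁ·Δh = 177.0 kg/min × 354.77 kJ/kg = 62794 kJ/min
|Q| = 1046.6 kW = 3767.6 MJ/h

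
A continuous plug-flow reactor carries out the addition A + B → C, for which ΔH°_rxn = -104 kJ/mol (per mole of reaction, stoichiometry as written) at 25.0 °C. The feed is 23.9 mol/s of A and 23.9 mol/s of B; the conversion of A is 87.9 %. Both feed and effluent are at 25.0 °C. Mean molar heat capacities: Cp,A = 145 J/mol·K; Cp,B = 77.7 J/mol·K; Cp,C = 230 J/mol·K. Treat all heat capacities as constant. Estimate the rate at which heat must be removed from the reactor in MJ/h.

Q_out = 7870 MJ/h

Extent of reaction ξ = 0.879 × 23.9 = 21.008 mol/s
Reaction term: ξ·ΔH°_rxn = 21.008 × -104 = -2184.8 kJ/s
Q = ΔH = -2184.8 kJ/s = -2184.8 kW
Heat removed = 7865.4 MJ/h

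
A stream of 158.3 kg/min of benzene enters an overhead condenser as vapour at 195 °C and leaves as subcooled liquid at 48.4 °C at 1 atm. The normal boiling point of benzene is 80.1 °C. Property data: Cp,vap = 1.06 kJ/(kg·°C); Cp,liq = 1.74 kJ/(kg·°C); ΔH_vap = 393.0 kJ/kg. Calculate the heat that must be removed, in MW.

Q_c = 1.50 MW

vapour 195→80.1 °C: -121.79 kJ/kg
condensation at 80.1 °C: -393 kJ/kg
liquid 80.1→48.4 °C: -55.158 kJ/kg
Δh = -121.79 + -393 + -55.158 = -569.95 kJ/kg
Q = ṁ·Δh = 158.3 kg/min × -569.95 kJ/kg = -90223 kJ/min
|Q| = 1503.7 kW = 1.5037 MW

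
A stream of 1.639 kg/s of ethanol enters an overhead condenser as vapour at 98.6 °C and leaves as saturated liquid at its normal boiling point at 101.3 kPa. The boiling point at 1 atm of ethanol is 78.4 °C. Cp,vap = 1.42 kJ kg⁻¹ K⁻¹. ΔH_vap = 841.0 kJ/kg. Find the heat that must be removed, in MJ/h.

Q_c = 5130 MJ/h

vapour 98.6→78.4 °C: -28.684 kJ/kg
condensation at 78.4 °C: -841 kJ/kg
Δh = -28.684 + -841 = -869.68 kJ/kg
Q = ṁ·Δh = 1.639 kg/s × -869.68 kJ/kg = -1425.4 kJ/s
|Q| = 1425.4 kW = 5131.5 MJ/h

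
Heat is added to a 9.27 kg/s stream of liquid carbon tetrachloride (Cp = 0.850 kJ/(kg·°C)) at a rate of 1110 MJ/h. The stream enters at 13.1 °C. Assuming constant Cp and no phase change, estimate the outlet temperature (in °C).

Q = 1110 MJ/h = 308.33 kJ/s
ΔT = Q/(ṁ·Cp) = 308.33/(9.27×0.850) = 39.131 K
T_out = 13.1 + 39.131 = 52.231 °C

T_out = 52.2 °C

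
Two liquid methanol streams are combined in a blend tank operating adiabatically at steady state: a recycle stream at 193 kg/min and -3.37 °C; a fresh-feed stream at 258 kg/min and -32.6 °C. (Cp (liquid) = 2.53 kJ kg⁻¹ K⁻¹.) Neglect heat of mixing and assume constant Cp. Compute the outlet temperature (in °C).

T_out = -20.1 °C

No heat crosses the boundary, so H_out = H_in.
T_out = Σ ṁᵢCp,ᵢTᵢ / Σ ṁᵢCp,ᵢ
      = -22925 / 1141 = -20.091 °C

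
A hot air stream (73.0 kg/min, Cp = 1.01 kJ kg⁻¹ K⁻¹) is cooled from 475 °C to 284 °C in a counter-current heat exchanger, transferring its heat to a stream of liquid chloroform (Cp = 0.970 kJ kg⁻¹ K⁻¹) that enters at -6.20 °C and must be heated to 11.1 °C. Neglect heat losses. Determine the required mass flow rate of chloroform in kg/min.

ṁ_c = 839 kg/min

Heat released by hot stream: Q = 73.0 × 1.01 × (475 − 284) = 14082 kJ/min
Energy balance on cold side (adiabatic exchanger): Q = ṁ_c·Cp_c·(T_c,out − T_c,in)
ṁ_c = 14082 / [0.970 × (11.1 − -6.20)] = 839.19 kg/min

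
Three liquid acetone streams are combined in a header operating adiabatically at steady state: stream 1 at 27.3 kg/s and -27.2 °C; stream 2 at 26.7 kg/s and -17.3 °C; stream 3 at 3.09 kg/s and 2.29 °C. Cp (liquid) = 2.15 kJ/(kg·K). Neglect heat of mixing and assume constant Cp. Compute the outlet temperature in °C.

No heat crosses the boundary, so H_out = H_in.
Σ ṁᵢCp,ᵢTᵢ = 27.3×2.15×-27.2 + 26.7×2.15×-17.3 + 3.09×2.15×2.29 = -2574.4
Σ ṁᵢCp,ᵢ = 27.3×2.15 + 26.7×2.15 + 3.09×2.15 = 122.74
T_out = -2574.4 / 122.74 = -20.974 °C

T_out = -21.0 °C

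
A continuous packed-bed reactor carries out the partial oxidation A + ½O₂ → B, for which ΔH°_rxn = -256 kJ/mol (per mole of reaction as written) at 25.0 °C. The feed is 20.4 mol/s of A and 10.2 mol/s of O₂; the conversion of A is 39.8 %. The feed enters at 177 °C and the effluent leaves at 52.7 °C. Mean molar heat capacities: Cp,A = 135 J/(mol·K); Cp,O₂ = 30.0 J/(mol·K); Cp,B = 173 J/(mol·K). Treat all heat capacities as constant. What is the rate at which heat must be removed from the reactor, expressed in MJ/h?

Q_out = 8830 MJ/h

Extent of reaction ξ = 0.398 × 20.4 = 8.1192 mol/s
Reaction term: ξ·ΔH°_rxn = 8.1192 × -256 = -2078.5 kJ/s
Sensible, feed 177→25 °C: -465.12 kJ/s
Outlet flows (mol/s): A 12.281, O₂ 6.1404, B 8.1192
Sensible, products 25→52.7 °C: 89.935 kJ/s
Q = ΔH = -2453.7 kJ/s = -2453.7 kW
Heat removed = 8833.3 MJ/h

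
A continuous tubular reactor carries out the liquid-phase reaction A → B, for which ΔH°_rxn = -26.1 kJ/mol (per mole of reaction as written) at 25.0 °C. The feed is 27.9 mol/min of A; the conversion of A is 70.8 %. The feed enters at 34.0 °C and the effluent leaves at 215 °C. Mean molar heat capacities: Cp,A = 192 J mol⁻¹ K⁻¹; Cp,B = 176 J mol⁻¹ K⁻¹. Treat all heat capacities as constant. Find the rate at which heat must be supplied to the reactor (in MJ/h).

Extent of reaction ξ = 0.708 × 27.9 = 19.753 mol/min
Reaction term: ξ·ΔH°_rxn = 19.753 × -26.1 = -515.56 kJ/min
Sensible, feed 34.0→25 °C: -48.211 kJ/min
Outlet flows (mol/min): A 8.1468, B 19.753
Sensible, products 25→215 °C: 957.74 kJ/min
Q = ΔH = 393.97 kJ/min = 6.5662 kW
Heat supplied = 23.638 MJ/h

Q_in = 23.6 MJ/h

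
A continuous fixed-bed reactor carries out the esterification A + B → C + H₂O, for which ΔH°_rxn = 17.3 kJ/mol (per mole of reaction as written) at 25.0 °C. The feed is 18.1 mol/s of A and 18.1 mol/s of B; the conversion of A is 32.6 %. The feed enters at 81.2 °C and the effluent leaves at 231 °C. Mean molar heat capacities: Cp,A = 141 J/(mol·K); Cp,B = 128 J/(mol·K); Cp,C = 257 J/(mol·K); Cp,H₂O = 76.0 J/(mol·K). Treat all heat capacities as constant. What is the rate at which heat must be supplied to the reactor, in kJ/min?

Extent of reaction ξ = 0.326 × 18.1 = 5.9006 mol/s
Reaction term: ξ·ΔH°_rxn = 5.9006 × 17.3 = 102.08 kJ/s
Sensible, feed 81.2→25 °C: -273.63 kJ/s
Outlet flows (mol/s): A 12.199, B 12.199, C 5.9006, H₂O 5.9006
Sensible, products 25→231 °C: 1080.8 kJ/s
Q = ΔH = 909.24 kJ/s = 909.24 kW
Heat supplied = 54554 kJ/min

Q_in = 54600 kJ/min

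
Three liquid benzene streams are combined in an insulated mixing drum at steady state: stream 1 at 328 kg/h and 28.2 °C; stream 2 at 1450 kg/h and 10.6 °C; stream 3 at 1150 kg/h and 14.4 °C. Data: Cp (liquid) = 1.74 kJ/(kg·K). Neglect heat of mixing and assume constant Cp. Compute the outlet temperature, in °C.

T_out = 14.1 °C

Energy balance with Q = 0: Σ ṁᵢCp,ᵢ(T_out − Tᵢ) = 0
T_out = Σ ṁᵢCp,ᵢTᵢ / Σ ṁᵢCp,ᵢ
      = 71653 / 5094.7 = 14.064 °C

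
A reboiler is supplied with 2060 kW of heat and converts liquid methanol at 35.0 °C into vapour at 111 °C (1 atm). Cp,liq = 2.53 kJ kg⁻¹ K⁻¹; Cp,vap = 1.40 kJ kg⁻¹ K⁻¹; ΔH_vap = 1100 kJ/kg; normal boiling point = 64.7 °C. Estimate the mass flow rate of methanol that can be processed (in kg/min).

Δh = 2.53×(64.7−35.0) + 1100 + 1.40×(111−64.7) = 1240 kJ/kg
Q = 2060 kW = 2060 kJ/s = 123600 kJ/min
ṁ = Q/Δh = 123600 / 1240 = 99.681 kg/min

ṁ = 99.7 kg/min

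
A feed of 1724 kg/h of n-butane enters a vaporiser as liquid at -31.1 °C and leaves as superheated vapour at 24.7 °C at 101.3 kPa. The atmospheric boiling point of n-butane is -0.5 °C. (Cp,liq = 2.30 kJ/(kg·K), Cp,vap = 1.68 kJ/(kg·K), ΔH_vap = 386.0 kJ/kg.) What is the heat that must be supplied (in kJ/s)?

liquid -31.1→-0.5 °C: 70.38 kJ/kg
vaporisation at -0.5 °C: 386 kJ/kg
vapour -0.5→24.7 °C: 42.336 kJ/kg
Δh = 70.38 + 386 + 42.336 = 498.72 kJ/kg
Q = ṁ·Δh = 1724 kg/h × 498.72 kJ/kg = 859790 kJ/h
|Q| = 238.83 kW

Q = 239 kJ/s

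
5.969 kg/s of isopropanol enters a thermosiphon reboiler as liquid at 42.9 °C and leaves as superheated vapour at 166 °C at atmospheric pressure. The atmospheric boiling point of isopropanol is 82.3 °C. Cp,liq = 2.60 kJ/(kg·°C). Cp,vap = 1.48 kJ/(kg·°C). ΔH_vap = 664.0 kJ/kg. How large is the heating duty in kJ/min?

liquid 42.9→82.3 °C: 102.44 kJ/kg
vaporisation at 82.3 °C: 664 kJ/kg
vapour 82.3→166 °C: 123.88 kJ/kg
Δh = 102.44 + 664 + 123.88 = 890.32 kJ/kg
Q = ṁ·Δh = 5.969 kg/s × 890.32 kJ/kg = 5314.3 kJ/s
|Q| = 5314.3 kW = 318860 kJ/min

Q = 319000 kJ/min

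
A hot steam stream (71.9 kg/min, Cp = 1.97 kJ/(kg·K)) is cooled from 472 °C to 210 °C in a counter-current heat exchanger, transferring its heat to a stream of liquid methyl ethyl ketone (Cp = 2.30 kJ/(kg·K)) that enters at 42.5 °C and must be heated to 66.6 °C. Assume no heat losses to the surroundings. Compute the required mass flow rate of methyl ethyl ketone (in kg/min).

Heat released by hot stream: Q = 71.9 × 1.97 × (472 − 210) = 37110 kJ/min
Energy balance on cold side (adiabatic exchanger): Q = ṁ_c·Cp_c·(T_c,out − T_c,in)
ṁ_c = 37110 / [2.30 × (66.6 − 42.5)] = 669.5 kg/min

ṁ_c = 670 kg/min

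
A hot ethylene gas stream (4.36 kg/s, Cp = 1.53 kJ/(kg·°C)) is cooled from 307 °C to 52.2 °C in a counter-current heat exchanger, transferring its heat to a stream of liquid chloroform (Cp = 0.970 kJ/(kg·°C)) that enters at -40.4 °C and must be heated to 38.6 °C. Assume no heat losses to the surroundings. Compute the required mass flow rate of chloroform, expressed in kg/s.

Heat released by hot stream: Q = 4.36 × 1.53 × (307 − 52.2) = 1699.7 kJ/s
Energy balance on cold side (adiabatic exchanger): Q = ṁ_c·Cp_c·(T_c,out − T_c,in)
ṁ_c = 1699.7 / [0.970 × (38.6 − -40.4)] = 22.181 kg/s

ṁ_c = 22.2 kg/s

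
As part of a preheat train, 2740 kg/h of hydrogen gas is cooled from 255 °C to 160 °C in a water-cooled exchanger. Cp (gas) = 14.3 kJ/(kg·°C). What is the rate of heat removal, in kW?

Q_c = 1030 kW

Q = ṁ·Cp·ΔT = 2740 × 14.3 × (160 − 255) = -3.7223e+06 kJ/h
Converting: 3.7223e+06 / 3600 s = 1034 kW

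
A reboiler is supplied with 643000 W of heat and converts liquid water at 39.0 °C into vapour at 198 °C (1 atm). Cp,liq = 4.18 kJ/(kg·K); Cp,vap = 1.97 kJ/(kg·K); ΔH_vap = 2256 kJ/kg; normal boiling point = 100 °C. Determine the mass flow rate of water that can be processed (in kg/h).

Δh = 4.18×(100−39.0) + 2256 + 1.97×(198−100) = 2704 kJ/kg
Q = 643000 W = 643 kJ/s = 2.3148e+06 kJ/h
ṁ = Q/Δh = 2.3148e+06 / 2704 = 856.05 kg/h

ṁ = 856 kg/h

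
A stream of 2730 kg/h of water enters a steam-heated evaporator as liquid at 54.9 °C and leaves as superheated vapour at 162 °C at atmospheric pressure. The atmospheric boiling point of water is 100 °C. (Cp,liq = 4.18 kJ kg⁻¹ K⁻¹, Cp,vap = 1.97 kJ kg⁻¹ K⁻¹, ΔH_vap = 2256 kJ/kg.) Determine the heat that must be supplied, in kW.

Q = 1950 kW

liquid 54.9→100 °C: 188.52 kJ/kg
vaporisation at 100 °C: 2256 kJ/kg
vapour 100→162 °C: 122.14 kJ/kg
Δh = 188.52 + 2256 + 122.14 = 2566.7 kJ/kg
Q = ṁ·Δh = 2730 kg/h × 2566.7 kJ/kg = 7.007e+06 kJ/h
|Q| = 1946.4 kW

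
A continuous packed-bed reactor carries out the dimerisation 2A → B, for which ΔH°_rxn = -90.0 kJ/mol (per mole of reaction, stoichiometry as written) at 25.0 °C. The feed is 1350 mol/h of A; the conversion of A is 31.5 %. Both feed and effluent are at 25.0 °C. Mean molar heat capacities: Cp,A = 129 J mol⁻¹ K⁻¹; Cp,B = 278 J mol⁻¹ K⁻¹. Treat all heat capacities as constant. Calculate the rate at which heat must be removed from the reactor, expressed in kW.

Extent of reaction ξ = 0.315 × 1350 / 2 = 212.62 mol/h
Reaction term: ξ·ΔH°_rxn = 212.62 × -90.0 = -19136 kJ/h
Q = ΔH = -19136 kJ/h = -5.3156 kW
Heat removed = 5.3156 kW

Q_out = 5.32 kW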